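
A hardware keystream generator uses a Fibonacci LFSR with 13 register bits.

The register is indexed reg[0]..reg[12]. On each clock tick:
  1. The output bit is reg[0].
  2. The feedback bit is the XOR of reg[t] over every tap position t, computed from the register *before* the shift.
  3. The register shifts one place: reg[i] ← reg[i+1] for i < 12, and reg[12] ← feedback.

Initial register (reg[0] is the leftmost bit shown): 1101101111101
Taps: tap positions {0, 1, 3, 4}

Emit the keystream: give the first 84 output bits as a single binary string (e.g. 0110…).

k : reg_k → out_k, fb_k
0: 1101101111101 → 1, fb=0
1: 1011011111010 → 1, fb=0
2: 0110111110100 → 0, fb=0
3: 1101111101000 → 1, fb=0
4: 1011111010000 → 1, fb=1
5: 0111110100001 → 0, fb=1
6: 1111101000011 → 1, fb=0
7: 1111010000110 → 1, fb=1
8: 1110100001101 → 1, fb=1
9: 1101000011011 → 1, fb=1
10: 1010000110111 → 1, fb=1
11: 0100001101111 → 0, fb=1
12: 1000011011111 → 1, fb=1
13: 0000110111111 → 0, fb=1
14: 0001101111111 → 0, fb=0
15: 0011011111110 → 0, fb=1
16: 0110111111101 → 0, fb=0
17: 1101111111010 → 1, fb=0
18: 1011111110100 → 1, fb=1
19: 0111111101001 → 0, fb=1
20: 1111111010011 → 1, fb=0
21: 1111110100110 → 1, fb=0
22: 1111101001100 → 1, fb=0
23: 1111010011000 → 1, fb=1
24: 1110100110001 → 1, fb=1
25: 1101001100011 → 1, fb=1
26: 1010011000111 → 1, fb=1
27: 0100110001111 → 0, fb=0
28: 1001100011110 → 1, fb=1
29: 0011000111101 → 0, fb=1
30: 0110001111011 → 0, fb=1
31: 1100011110111 → 1, fb=0
32: 1000111101110 → 1, fb=0
33: 0001111011100 → 0, fb=0
34: 0011110111000 → 0, fb=0
35: 0111101110000 → 0, fb=1
36: 1111011100001 → 1, fb=1
37: 1110111000011 → 1, fb=1
38: 1101110000111 → 1, fb=0
39: 1011100001110 → 1, fb=1
40: 0111000011101 → 0, fb=0
41: 1110000111010 → 1, fb=0
42: 1100001110100 → 1, fb=0
43: 1000011101000 → 1, fb=1
44: 0000111010001 → 0, fb=1
45: 0001110100011 → 0, fb=0
46: 0011101000110 → 0, fb=0
47: 0111010001100 → 0, fb=0
48: 1110100011000 → 1, fb=1
49: 1101000110001 → 1, fb=1
50: 1010001100011 → 1, fb=1
51: 0100011000111 → 0, fb=1
52: 1000110001111 → 1, fb=0
53: 0001100011110 → 0, fb=0
54: 0011000111100 → 0, fb=1
55: 0110001111001 → 0, fb=1
56: 1100011110011 → 1, fb=0
57: 1000111100110 → 1, fb=0
58: 0001111001100 → 0, fb=0
59: 0011110011000 → 0, fb=0
60: 0111100110000 → 0, fb=1
61: 1111001100001 → 1, fb=1
62: 1110011000011 → 1, fb=0
63: 1100110000110 → 1, fb=1
64: 1001100001101 → 1, fb=1
65: 0011000011011 → 0, fb=1
66: 0110000110111 → 0, fb=1
67: 1100001101111 → 1, fb=0
68: 1000011011110 → 1, fb=1
69: 0000110111101 → 0, fb=1
70: 0001101111011 → 0, fb=0
71: 0011011110110 → 0, fb=1
72: 0110111101101 → 0, fb=0
73: 1101111011010 → 1, fb=0
74: 1011110110100 → 1, fb=1
75: 0111101101001 → 0, fb=1
76: 1111011010011 → 1, fb=1
77: 1110110100111 → 1, fb=1
78: 1101101001111 → 1, fb=0
79: 1011010011110 → 1, fb=0
80: 0110100111100 → 0, fb=0
81: 1101001111000 → 1, fb=1
82: 1010011110001 → 1, fb=1
83: 0100111100011 → 0, fb=0

110110111110100001101111111010011000111101110000111010001100011110011000011011110110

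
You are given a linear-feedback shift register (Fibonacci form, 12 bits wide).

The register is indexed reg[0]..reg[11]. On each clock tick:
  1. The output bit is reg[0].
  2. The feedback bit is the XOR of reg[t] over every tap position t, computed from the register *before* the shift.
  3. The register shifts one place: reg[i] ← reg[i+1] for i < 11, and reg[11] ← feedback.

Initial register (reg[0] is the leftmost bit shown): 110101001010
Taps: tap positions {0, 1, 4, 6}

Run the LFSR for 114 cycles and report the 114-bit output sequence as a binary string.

110101001010000111111000001110000101110110100101010111101101101110000011010001100000001010101000011101100010011100

k : reg_k → out_k, fb_k
0: 110101001010 → 1, fb=0
1: 101010010100 → 1, fb=0
2: 010100101000 → 0, fb=0
3: 101001010000 → 1, fb=1
4: 010010100001 → 0, fb=1
5: 100101000011 → 1, fb=1
6: 001010000111 → 0, fb=1
7: 010100001111 → 0, fb=1
8: 101000011111 → 1, fb=1
9: 010000111111 → 0, fb=0
10: 100001111110 → 1, fb=0
11: 000011111100 → 0, fb=0
12: 000111111000 → 0, fb=0
13: 001111110000 → 0, fb=0
14: 011111100000 → 0, fb=1
15: 111111000001 → 1, fb=1
16: 111110000011 → 1, fb=1
17: 111100000111 → 1, fb=0
18: 111000001110 → 1, fb=0
19: 110000011100 → 1, fb=0
20: 100000111000 → 1, fb=0
21: 000001110000 → 0, fb=1
22: 000011100001 → 0, fb=0
23: 000111000010 → 0, fb=1
24: 001110000101 → 0, fb=1
25: 011100001011 → 0, fb=1
26: 111000010111 → 1, fb=0
27: 110000101110 → 1, fb=1
28: 100001011101 → 1, fb=1
29: 000010111011 → 0, fb=0
30: 000101110110 → 0, fb=1
31: 001011101101 → 0, fb=0
32: 010111011010 → 0, fb=0
33: 101110110100 → 1, fb=1
34: 011101101001 → 0, fb=0
35: 111011010010 → 1, fb=1
36: 110110100101 → 1, fb=0
37: 101101001010 → 1, fb=1
38: 011010010101 → 0, fb=0
39: 110100101010 → 1, fb=1
40: 101001010101 → 1, fb=1
41: 010010101011 → 0, fb=1
42: 100101010111 → 1, fb=1
43: 001010101111 → 0, fb=0
44: 010101011110 → 0, fb=1
45: 101010111101 → 1, fb=1
46: 010101111011 → 0, fb=0
47: 101011110110 → 1, fb=1
48: 010111101101 → 0, fb=1
49: 101111011011 → 1, fb=0
50: 011110110110 → 0, fb=1
51: 111101101101 → 1, fb=1
52: 111011011011 → 1, fb=1
53: 110110110111 → 1, fb=0
54: 101101101110 → 1, fb=0
55: 011011011100 → 0, fb=0
56: 110110111000 → 1, fb=0
57: 101101110000 → 1, fb=0
58: 011011100000 → 0, fb=1
59: 110111000001 → 1, fb=1
60: 101110000011 → 1, fb=0
61: 011100000110 → 0, fb=1
62: 111000001101 → 1, fb=0
63: 110000011010 → 1, fb=0
64: 100000110100 → 1, fb=0
65: 000001101000 → 0, fb=1
66: 000011010001 → 0, fb=1
67: 000110100011 → 0, fb=0
68: 001101000110 → 0, fb=0
69: 011010001100 → 0, fb=0
70: 110100011000 → 1, fb=0
71: 101000110000 → 1, fb=0
72: 010001100000 → 0, fb=0
73: 100011000000 → 1, fb=0
74: 000110000000 → 0, fb=1
75: 001100000001 → 0, fb=0
76: 011000000010 → 0, fb=1
77: 110000000101 → 1, fb=0
78: 100000001010 → 1, fb=1
79: 000000010101 → 0, fb=0
80: 000000101010 → 0, fb=1
81: 000001010101 → 0, fb=0
82: 000010101010 → 0, fb=0
83: 000101010100 → 0, fb=0
84: 001010101000 → 0, fb=0
85: 010101010000 → 0, fb=1
86: 101010100001 → 1, fb=1
87: 010101000011 → 0, fb=1
88: 101010000111 → 1, fb=0
89: 010100001110 → 0, fb=1
90: 101000011101 → 1, fb=1
91: 010000111011 → 0, fb=0
92: 100001110110 → 1, fb=0
93: 000011101100 → 0, fb=0
94: 000111011000 → 0, fb=1
95: 001110110001 → 0, fb=0
96: 011101100010 → 0, fb=0
97: 111011000100 → 1, fb=1
98: 110110001001 → 1, fb=1
99: 101100010011 → 1, fb=1
100: 011000100111 → 0, fb=0
101: 110001001110 → 1, fb=0
102: 100010011100 → 1, fb=0
103: 000100111000 → 0, fb=1
104: 001001110001 → 0, fb=1
105: 010011100011 → 0, fb=1
106: 100111000111 → 1, fb=0
107: 001110001110 → 0, fb=1
108: 011100011101 → 0, fb=1
109: 111000111011 → 1, fb=1
110: 110001110111 → 1, fb=1
111: 100011101111 → 1, fb=1
112: 000111011111 → 0, fb=1
113: 001110111111 → 0, fb=0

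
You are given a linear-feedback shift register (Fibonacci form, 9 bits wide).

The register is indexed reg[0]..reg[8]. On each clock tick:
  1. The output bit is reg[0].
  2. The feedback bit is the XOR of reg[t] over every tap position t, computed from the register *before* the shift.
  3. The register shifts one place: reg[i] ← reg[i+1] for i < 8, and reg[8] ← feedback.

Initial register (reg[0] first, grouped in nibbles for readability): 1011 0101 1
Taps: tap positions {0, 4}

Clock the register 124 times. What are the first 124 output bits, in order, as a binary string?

k : reg_k → out_k, fb_k
0: 101101011 → 1, fb=1
1: 011010111 → 0, fb=1
2: 110101111 → 1, fb=1
3: 101011111 → 1, fb=0
4: 010111110 → 0, fb=1
5: 101111101 → 1, fb=0
6: 011111010 → 0, fb=1
7: 111110101 → 1, fb=0
8: 111101010 → 1, fb=1
9: 111010101 → 1, fb=0
10: 110101010 → 1, fb=1
11: 101010101 → 1, fb=0
12: 010101010 → 0, fb=0
13: 101010100 → 1, fb=0
14: 010101000 → 0, fb=0
15: 101010000 → 1, fb=0
16: 010100000 → 0, fb=0
17: 101000000 → 1, fb=1
18: 010000001 → 0, fb=0
19: 100000010 → 1, fb=1
20: 000000101 → 0, fb=0
21: 000001010 → 0, fb=0
22: 000010100 → 0, fb=1
23: 000101001 → 0, fb=0
24: 001010010 → 0, fb=1
25: 010100101 → 0, fb=0
26: 101001010 → 1, fb=1
27: 010010101 → 0, fb=1
28: 100101011 → 1, fb=1
29: 001010111 → 0, fb=1
30: 010101111 → 0, fb=0
31: 101011110 → 1, fb=0
32: 010111100 → 0, fb=1
33: 101111001 → 1, fb=0
34: 011110010 → 0, fb=1
35: 111100101 → 1, fb=1
36: 111001011 → 1, fb=1
37: 110010111 → 1, fb=0
38: 100101110 → 1, fb=1
39: 001011101 → 0, fb=1
40: 010111011 → 0, fb=1
41: 101110111 → 1, fb=0
42: 011101110 → 0, fb=0
43: 111011100 → 1, fb=0
44: 110111000 → 1, fb=0
45: 101110000 → 1, fb=0
46: 011100000 → 0, fb=0
47: 111000000 → 1, fb=1
48: 110000001 → 1, fb=1
49: 100000011 → 1, fb=1
50: 000000111 → 0, fb=0
51: 000001110 → 0, fb=0
52: 000011100 → 0, fb=1
53: 000111001 → 0, fb=1
54: 001110011 → 0, fb=1
55: 011100111 → 0, fb=0
56: 111001110 → 1, fb=1
57: 110011101 → 1, fb=0
58: 100111010 → 1, fb=0
59: 001110100 → 0, fb=1
60: 011101001 → 0, fb=0
61: 111010010 → 1, fb=0
62: 110100100 → 1, fb=1
63: 101001001 → 1, fb=1
64: 010010011 → 0, fb=1
65: 100100111 → 1, fb=1
66: 001001111 → 0, fb=0
67: 010011110 → 0, fb=1
68: 100111101 → 1, fb=0
69: 001111010 → 0, fb=1
70: 011110101 → 0, fb=1
71: 111101011 → 1, fb=1
72: 111010111 → 1, fb=0
73: 110101110 → 1, fb=1
74: 101011101 → 1, fb=0
75: 010111010 → 0, fb=1
76: 101110101 → 1, fb=0
77: 011101010 → 0, fb=0
78: 111010100 → 1, fb=0
79: 110101000 → 1, fb=1
80: 101010001 → 1, fb=0
81: 010100010 → 0, fb=0
82: 101000100 → 1, fb=1
83: 010001001 → 0, fb=0
84: 100010010 → 1, fb=0
85: 000100100 → 0, fb=0
86: 001001000 → 0, fb=0
87: 010010000 → 0, fb=1
88: 100100001 → 1, fb=1
89: 001000011 → 0, fb=0
90: 010000110 → 0, fb=0
91: 100001100 → 1, fb=1
92: 000011001 → 0, fb=1
93: 000110011 → 0, fb=1
94: 001100111 → 0, fb=0
95: 011001110 → 0, fb=0
96: 110011100 → 1, fb=0
97: 100111000 → 1, fb=0
98: 001110000 → 0, fb=1
99: 011100001 → 0, fb=0
100: 111000010 → 1, fb=1
101: 110000101 → 1, fb=1
102: 100001011 → 1, fb=1
103: 000010111 → 0, fb=1
104: 000101111 → 0, fb=0
105: 001011110 → 0, fb=1
106: 010111101 → 0, fb=1
107: 101111011 → 1, fb=0
108: 011110110 → 0, fb=1
109: 111101101 → 1, fb=1
110: 111011011 → 1, fb=0
111: 110110110 → 1, fb=0
112: 101101100 → 1, fb=1
113: 011011001 → 0, fb=1
114: 110110011 → 1, fb=0
115: 101100110 → 1, fb=1
116: 011001101 → 0, fb=0
117: 110011010 → 1, fb=0
118: 100110100 → 1, fb=0
119: 001101000 → 0, fb=0
120: 011010000 → 0, fb=1
121: 110100001 → 1, fb=1
122: 101000011 → 1, fb=1
123: 010000111 → 0, fb=0

1011010111110101010100000010100101011110010111011100000011100111010010011110101110101000100100001100111000010111101101100110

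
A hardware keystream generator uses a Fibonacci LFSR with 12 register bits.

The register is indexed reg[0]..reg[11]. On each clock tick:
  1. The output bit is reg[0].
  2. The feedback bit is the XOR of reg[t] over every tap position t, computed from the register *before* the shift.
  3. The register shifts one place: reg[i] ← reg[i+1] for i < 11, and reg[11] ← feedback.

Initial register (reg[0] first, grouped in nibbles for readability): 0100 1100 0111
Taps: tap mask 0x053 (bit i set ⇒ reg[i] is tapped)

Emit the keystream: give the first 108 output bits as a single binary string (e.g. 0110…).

010011000111000011111010000000101110100100111110011100111001010010001101011000011001110111000000101001100010

k : reg_k → out_k, fb_k
0: 010011000111 → 0, fb=0
1: 100110001110 → 1, fb=0
2: 001100011100 → 0, fb=0
3: 011000111000 → 0, fb=0
4: 110001110000 → 1, fb=1
5: 100011100001 → 1, fb=1
6: 000111000011 → 0, fb=1
7: 001110000111 → 0, fb=1
8: 011100001111 → 0, fb=1
9: 111000011111 → 1, fb=0
10: 110000111110 → 1, fb=1
11: 100001111101 → 1, fb=0
12: 000011111010 → 0, fb=0
13: 000111110100 → 0, fb=0
14: 001111101000 → 0, fb=0
15: 011111010000 → 0, fb=0
16: 111110100000 → 1, fb=0
17: 111101000000 → 1, fb=0
18: 111010000000 → 1, fb=1
19: 110100000001 → 1, fb=0
20: 101000000010 → 1, fb=1
21: 010000000101 → 0, fb=1
22: 100000001011 → 1, fb=1
23: 000000010111 → 0, fb=0
24: 000000101110 → 0, fb=1
25: 000001011101 → 0, fb=0
26: 000010111010 → 0, fb=0
27: 000101110100 → 0, fb=1
28: 001011101001 → 0, fb=0
29: 010111010010 → 0, fb=0
30: 101110100100 → 1, fb=1
31: 011101001001 → 0, fb=1
32: 111010010011 → 1, fb=1
33: 110100100111 → 1, fb=1
34: 101001001111 → 1, fb=1
35: 010010011111 → 0, fb=0
36: 100100111110 → 1, fb=0
37: 001001111100 → 0, fb=1
38: 010011111001 → 0, fb=1
39: 100111110011 → 1, fb=1
40: 001111100111 → 0, fb=0
41: 011111001110 → 0, fb=0
42: 111110011100 → 1, fb=1
43: 111100111001 → 1, fb=1
44: 111001110011 → 1, fb=1
45: 110011100111 → 1, fb=0
46: 100111001110 → 1, fb=0
47: 001110011100 → 0, fb=1
48: 011100111001 → 0, fb=0
49: 111001110010 → 1, fb=1
50: 110011100101 → 1, fb=0
51: 100111001010 → 1, fb=0
52: 001110010100 → 0, fb=1
53: 011100101001 → 0, fb=0
54: 111001010010 → 1, fb=0
55: 110010100100 → 1, fb=0
56: 100101001000 → 1, fb=1
57: 001010010001 → 0, fb=1
58: 010100100011 → 0, fb=0
59: 101001000110 → 1, fb=1
60: 010010001101 → 0, fb=0
61: 100100011010 → 1, fb=1
62: 001000110101 → 0, fb=1
63: 010001101011 → 0, fb=0
64: 100011010110 → 1, fb=0
65: 000110101100 → 0, fb=0
66: 001101011000 → 0, fb=0
67: 011010110000 → 0, fb=1
68: 110101100001 → 1, fb=1
69: 101011000011 → 1, fb=0
70: 010110000110 → 0, fb=0
71: 101100001100 → 1, fb=1
72: 011000011001 → 0, fb=1
73: 110000110011 → 1, fb=1
74: 100001100111 → 1, fb=0
75: 000011001110 → 0, fb=1
76: 000110011101 → 0, fb=1
77: 001100111011 → 0, fb=1
78: 011001110111 → 0, fb=0
79: 110011101110 → 1, fb=0
80: 100111011100 → 1, fb=0
81: 001110111000 → 0, fb=0
82: 011101110000 → 0, fb=0
83: 111011100000 → 1, fb=0
84: 110111000000 → 1, fb=1
85: 101110000001 → 1, fb=0
86: 011100000010 → 0, fb=1
87: 111000000101 → 1, fb=0
88: 110000001010 → 1, fb=0
89: 100000010100 → 1, fb=1
90: 000000101001 → 0, fb=1
91: 000001010011 → 0, fb=0
92: 000010100110 → 0, fb=0
93: 000101001100 → 0, fb=0
94: 001010011000 → 0, fb=1
95: 010100110001 → 0, fb=0
96: 101001100010 → 1, fb=0
97: 010011000100 → 0, fb=0
98: 100110001000 → 1, fb=0
99: 001100010000 → 0, fb=0
100: 011000100000 → 0, fb=0
101: 110001000000 → 1, fb=0
102: 100010000000 → 1, fb=0
103: 000100000000 → 0, fb=0
104: 001000000000 → 0, fb=0
105: 010000000000 → 0, fb=1
106: 100000000001 → 1, fb=1
107: 000000000011 → 0, fb=0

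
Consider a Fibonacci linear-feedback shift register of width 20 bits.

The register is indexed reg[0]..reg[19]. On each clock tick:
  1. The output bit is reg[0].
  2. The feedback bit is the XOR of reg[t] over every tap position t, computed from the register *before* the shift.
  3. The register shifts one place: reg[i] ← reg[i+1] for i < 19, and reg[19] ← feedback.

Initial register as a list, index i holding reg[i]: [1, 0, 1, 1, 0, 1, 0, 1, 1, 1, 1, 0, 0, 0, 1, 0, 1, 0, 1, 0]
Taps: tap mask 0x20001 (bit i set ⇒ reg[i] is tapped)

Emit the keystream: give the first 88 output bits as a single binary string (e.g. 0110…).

1011010111100010101011101000111111010000111101100011101001000111100100011001011010101100

k : reg_k → out_k, fb_k
0: 10110101111000101010 → 1, fb=1
1: 01101011110001010101 → 0, fb=1
2: 11010111100010101011 → 1, fb=1
3: 10101111000101010111 → 1, fb=0
4: 01011110001010101110 → 0, fb=1
5: 10111100010101011101 → 1, fb=0
6: 01111000101010111010 → 0, fb=0
7: 11110001010101110100 → 1, fb=0
8: 11100010101011101000 → 1, fb=1
9: 11000101010111010001 → 1, fb=1
10: 10001010101110100011 → 1, fb=1
11: 00010101011101000111 → 0, fb=1
12: 00101010111010001111 → 0, fb=1
13: 01010101110100011111 → 0, fb=1
14: 10101011101000111111 → 1, fb=0
15: 01010111010001111110 → 0, fb=1
16: 10101110100011111101 → 1, fb=0
17: 01011101000111111010 → 0, fb=0
18: 10111010001111110100 → 1, fb=0
19: 01110100011111101000 → 0, fb=0
20: 11101000111111010000 → 1, fb=1
21: 11010001111110100001 → 1, fb=1
22: 10100011111101000011 → 1, fb=1
23: 01000111111010000111 → 0, fb=1
24: 10001111110100001111 → 1, fb=0
25: 00011111101000011110 → 0, fb=1
26: 00111111010000111101 → 0, fb=1
27: 01111110100001111011 → 0, fb=0
28: 11111101000011110110 → 1, fb=0
29: 11111010000111101100 → 1, fb=0
30: 11110100001111011000 → 1, fb=1
31: 11101000011110110001 → 1, fb=1
32: 11010000111101100011 → 1, fb=1
33: 10100001111011000111 → 1, fb=0
34: 01000011110110001110 → 0, fb=1
35: 10000111101100011101 → 1, fb=0
36: 00001111011000111010 → 0, fb=0
37: 00011110110001110100 → 0, fb=1
38: 00111101100011101001 → 0, fb=0
39: 01111011000111010010 → 0, fb=0
40: 11110110001110100100 → 1, fb=0
41: 11101100011101001000 → 1, fb=1
42: 11011000111010010001 → 1, fb=1
43: 10110001110100100011 → 1, fb=1
44: 01100011101001000111 → 0, fb=1
45: 11000111010010001111 → 1, fb=0
46: 10001110100100011110 → 1, fb=0
47: 00011101001000111100 → 0, fb=1
48: 00111010010001111001 → 0, fb=0
49: 01110100100011110010 → 0, fb=0
50: 11101001000111100100 → 1, fb=0
51: 11010010001111001000 → 1, fb=1
52: 10100100011110010001 → 1, fb=1
53: 01001000111100100011 → 0, fb=0
54: 10010001111001000110 → 1, fb=0
55: 00100011110010001100 → 0, fb=1
56: 01000111100100011001 → 0, fb=0
57: 10001111001000110010 → 1, fb=1
58: 00011110010001100101 → 0, fb=1
59: 00111100100011001011 → 0, fb=0
60: 01111001000110010110 → 0, fb=1
61: 11110010001100101101 → 1, fb=0
62: 11100100011001011010 → 1, fb=1
63: 11001000110010110101 → 1, fb=0
64: 10010001100101101010 → 1, fb=1
65: 00100011001011010101 → 0, fb=1
66: 01000110010110101011 → 0, fb=0
67: 10001100101101010110 → 1, fb=0
68: 00011001011010101100 → 0, fb=1
69: 00110010110101011001 → 0, fb=0
70: 01100101101010110010 → 0, fb=0
71: 11001011010101100100 → 1, fb=0
72: 10010110101011001000 → 1, fb=1
73: 00101101010110010001 → 0, fb=0
74: 01011010101100100010 → 0, fb=0
75: 10110101011001000100 → 1, fb=0
76: 01101010110010001000 → 0, fb=0
77: 11010101100100010000 → 1, fb=1
78: 10101011001000100001 → 1, fb=1
79: 01010110010001000011 → 0, fb=0
80: 10101100100010000110 → 1, fb=0
81: 01011001000100001100 → 0, fb=1
82: 10110010001000011001 → 1, fb=1
83: 01100100010000110011 → 0, fb=0
84: 11001000100001100110 → 1, fb=0
85: 10010001000011001100 → 1, fb=0
86: 00100010000110011000 → 0, fb=0
87: 01000100001100110000 → 0, fb=0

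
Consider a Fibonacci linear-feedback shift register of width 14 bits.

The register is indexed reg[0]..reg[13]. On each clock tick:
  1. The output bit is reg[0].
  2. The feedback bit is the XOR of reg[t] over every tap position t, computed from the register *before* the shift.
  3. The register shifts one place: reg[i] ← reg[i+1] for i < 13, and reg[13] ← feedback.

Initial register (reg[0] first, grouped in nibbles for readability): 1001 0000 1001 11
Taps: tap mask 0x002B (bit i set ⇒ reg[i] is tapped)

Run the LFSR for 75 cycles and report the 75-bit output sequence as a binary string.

k : reg_k → out_k, fb_k
0: 10010000100111 → 1, fb=0
1: 00100001001110 → 0, fb=0
2: 01000010011100 → 0, fb=1
3: 10000100111001 → 1, fb=0
4: 00001001110010 → 0, fb=0
5: 00010011100100 → 0, fb=1
6: 00100111001001 → 0, fb=1
7: 01001110010011 → 0, fb=0
8: 10011100100110 → 1, fb=1
9: 00111001001101 → 0, fb=1
10: 01110010011011 → 0, fb=0
11: 11100100110110 → 1, fb=1
12: 11001001101101 → 1, fb=0
13: 10010011011010 → 1, fb=0
14: 00100110110100 → 0, fb=1
15: 01001101101001 → 0, fb=0
16: 10011011010010 → 1, fb=0
17: 00110110100100 → 0, fb=0
18: 01101101001000 → 0, fb=0
19: 11011010010000 → 1, fb=1
20: 10110100100001 → 1, fb=1
21: 01101001000011 → 0, fb=1
22: 11010010000111 → 1, fb=1
23: 10100100001111 → 1, fb=0
24: 01001000011110 → 0, fb=1
25: 10010000111101 → 1, fb=0
26: 00100001111010 → 0, fb=0
27: 01000011110100 → 0, fb=1
28: 10000111101001 → 1, fb=0
29: 00001111010010 → 0, fb=1
30: 00011110100101 → 0, fb=0
31: 00111101001010 → 0, fb=0
32: 01111010010100 → 0, fb=0
33: 11110100101000 → 1, fb=0
34: 11101001010000 → 1, fb=0
35: 11010010100000 → 1, fb=1
36: 10100101000001 → 1, fb=0
37: 01001010000010 → 0, fb=1
38: 10010100000101 → 1, fb=1
39: 00101000001011 → 0, fb=0
40: 01010000010110 → 0, fb=0
41: 10100000101100 → 1, fb=1
42: 01000001011001 → 0, fb=1
43: 10000010110011 → 1, fb=1
44: 00000101100111 → 0, fb=1
45: 00001011001111 → 0, fb=0
46: 00010110011110 → 0, fb=0
47: 00101100111100 → 0, fb=1
48: 01011001111001 → 0, fb=0
49: 10110011110010 → 1, fb=0
50: 01100111100100 → 0, fb=0
51: 11001111001000 → 1, fb=1
52: 10011110010001 → 1, fb=1
53: 00111100100011 → 0, fb=0
54: 01111001000110 → 0, fb=0
55: 11110010001100 → 1, fb=1
56: 11100100011001 → 1, fb=1
57: 11001000110011 → 1, fb=0
58: 10010001100110 → 1, fb=0
59: 00100011001100 → 0, fb=0
60: 01000110011000 → 0, fb=0
61: 10001100110000 → 1, fb=0
62: 00011001100000 → 0, fb=1
63: 00110011000001 → 0, fb=1
64: 01100110000011 → 0, fb=0
65: 11001100000110 → 1, fb=1
66: 10011000001101 → 1, fb=0
67: 00110000011010 → 0, fb=1
68: 01100000110101 → 0, fb=1
69: 11000001101011 → 1, fb=0
70: 10000011010110 → 1, fb=1
71: 00000110101101 → 0, fb=1
72: 00001101011011 → 0, fb=1
73: 00011010110111 → 0, fb=1
74: 00110101101111 → 0, fb=0

100100001001110010011011010010000111101001010000010110011110010001100110000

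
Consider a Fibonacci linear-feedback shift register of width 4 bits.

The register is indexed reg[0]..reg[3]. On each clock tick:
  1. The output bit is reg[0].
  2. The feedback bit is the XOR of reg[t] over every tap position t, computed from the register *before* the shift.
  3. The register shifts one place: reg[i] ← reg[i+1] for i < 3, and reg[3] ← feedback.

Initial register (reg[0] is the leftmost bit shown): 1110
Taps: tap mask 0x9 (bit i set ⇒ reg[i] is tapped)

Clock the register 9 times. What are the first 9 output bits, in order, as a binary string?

111010110

step | reg (before) | out | fb
   0 | 1110 | 1 | 1
   1 | 1101 | 1 | 0
   2 | 1010 | 1 | 1
   3 | 0101 | 0 | 1
   4 | 1011 | 1 | 0
   5 | 0110 | 0 | 0
   6 | 1100 | 1 | 1
   7 | 1001 | 1 | 0
   8 | 0010 | 0 | 0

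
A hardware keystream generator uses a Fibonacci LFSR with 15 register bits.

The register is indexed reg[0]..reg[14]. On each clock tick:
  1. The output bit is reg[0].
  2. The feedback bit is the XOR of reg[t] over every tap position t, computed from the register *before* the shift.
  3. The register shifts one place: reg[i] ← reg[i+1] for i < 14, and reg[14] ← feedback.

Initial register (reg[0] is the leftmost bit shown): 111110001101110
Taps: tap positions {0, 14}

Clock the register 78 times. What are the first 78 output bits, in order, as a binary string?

step | reg (before) | out | fb
   0 | 111110001101110 | 1 | 1
   1 | 111100011011101 | 1 | 0
   2 | 111000110111010 | 1 | 1
   3 | 110001101110101 | 1 | 0
   4 | 100011011101010 | 1 | 1
   5 | 000110111010101 | 0 | 1
   6 | 001101110101011 | 0 | 1
   7 | 011011101010111 | 0 | 1
   8 | 110111010101111 | 1 | 0
   9 | 101110101011110 | 1 | 1
  10 | 011101010111101 | 0 | 1
  11 | 111010101111011 | 1 | 0
  12 | 110101011110110 | 1 | 1
  13 | 101010111101101 | 1 | 0
  14 | 010101111011010 | 0 | 0
  15 | 101011110110100 | 1 | 1
  16 | 010111101101001 | 0 | 1
  17 | 101111011010011 | 1 | 0
  18 | 011110110100110 | 0 | 0
  19 | 111101101001100 | 1 | 1
  20 | 111011010011001 | 1 | 0
  21 | 110110100110010 | 1 | 1
  22 | 101101001100101 | 1 | 0
  23 | 011010011001010 | 0 | 0
  24 | 110100110010100 | 1 | 1
  25 | 101001100101001 | 1 | 0
  26 | 010011001010010 | 0 | 0
  27 | 100110010100100 | 1 | 1
  28 | 001100101001001 | 0 | 1
  29 | 011001010010011 | 0 | 1
  30 | 110010100100111 | 1 | 0
  31 | 100101001001110 | 1 | 1
  32 | 001010010011101 | 0 | 1
  33 | 010100100111011 | 0 | 1
  34 | 101001001110111 | 1 | 0
  35 | 010010011101110 | 0 | 0
  36 | 100100111011100 | 1 | 1
  37 | 001001110111001 | 0 | 1
  38 | 010011101110011 | 0 | 1
  39 | 100111011100111 | 1 | 0
  40 | 001110111001110 | 0 | 0
  41 | 011101110011100 | 0 | 0
  42 | 111011100111000 | 1 | 1
  43 | 110111001110001 | 1 | 0
  44 | 101110011100010 | 1 | 1
  45 | 011100111000101 | 0 | 1
  46 | 111001110001011 | 1 | 0
  47 | 110011100010110 | 1 | 1
  48 | 100111000101101 | 1 | 0
  49 | 001110001011010 | 0 | 0
  50 | 011100010110100 | 0 | 0
  51 | 111000101101000 | 1 | 1
  52 | 110001011010001 | 1 | 0
  53 | 100010110100010 | 1 | 1
  54 | 000101101000101 | 0 | 1
  55 | 001011010001011 | 0 | 1
  56 | 010110100010111 | 0 | 1
  57 | 101101000101111 | 1 | 0
  58 | 011010001011110 | 0 | 0
  59 | 110100010111100 | 1 | 1
  60 | 101000101111001 | 1 | 0
  61 | 010001011110010 | 0 | 0
  62 | 100010111100100 | 1 | 1
  63 | 000101111001001 | 0 | 1
  64 | 001011110010011 | 0 | 1
  65 | 010111100100111 | 0 | 1
  66 | 101111001001111 | 1 | 0
  67 | 011110010011110 | 0 | 0
  68 | 111100100111100 | 1 | 1
  69 | 111001001111001 | 1 | 0
  70 | 110010011110010 | 1 | 1
  71 | 100100111100101 | 1 | 0
  72 | 001001111001010 | 0 | 0
  73 | 010011110010100 | 0 | 0
  74 | 100111100101000 | 1 | 1
  75 | 001111001010001 | 0 | 1
  76 | 011110010100011 | 0 | 1
  77 | 111100101000111 | 1 | 0

111110001101110101011110110100110010100100111011100111000101101000101111001001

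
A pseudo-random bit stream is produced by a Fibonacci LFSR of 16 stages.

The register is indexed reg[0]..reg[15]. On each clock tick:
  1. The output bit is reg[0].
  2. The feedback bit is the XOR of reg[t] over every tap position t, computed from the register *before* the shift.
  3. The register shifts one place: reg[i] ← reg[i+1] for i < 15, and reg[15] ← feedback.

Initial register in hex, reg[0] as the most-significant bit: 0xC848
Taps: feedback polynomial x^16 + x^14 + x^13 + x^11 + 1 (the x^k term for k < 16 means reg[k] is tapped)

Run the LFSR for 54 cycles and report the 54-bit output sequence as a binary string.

k : reg_k → out_k, fb_k
0: 1100100001001000 → 1, fb=1
1: 1001000010010001 → 1, fb=0
2: 0010000100100010 → 0, fb=1
3: 0100001001000101 → 0, fb=1
4: 1000010010001011 → 1, fb=0
5: 0000100100010110 → 0, fb=1
6: 0001001000101101 → 0, fb=1
7: 0010010001011011 → 0, fb=0
8: 0100100010110110 → 0, fb=1
9: 1001000101101101 → 1, fb=0
10: 0010001011011010 → 0, fb=0
11: 0100010110110100 → 0, fb=0
12: 1000101101101000 → 1, fb=1
13: 0001011011010001 → 0, fb=1
14: 0010110110100011 → 0, fb=1
15: 0101101101000111 → 0, fb=0
16: 1011011010001110 → 1, fb=1
17: 0110110100011101 → 0, fb=0
18: 1101101000111010 → 1, fb=1
19: 1011010001110101 → 1, fb=1
20: 0110100011101011 → 0, fb=1
21: 1101000111010111 → 1, fb=0
22: 1010001110101110 → 1, fb=1
23: 0100011101011101 → 0, fb=0
24: 1000111010111010 → 1, fb=1
25: 0001110101110101 → 0, fb=0
26: 0011101011101010 → 0, fb=1
27: 0111010111010101 → 0, fb=0
28: 1110101110101010 → 1, fb=0
29: 1101011101010100 → 1, fb=1
30: 1010111010101001 → 1, fb=1
31: 0101110101010011 → 0, fb=0
32: 1011101010100110 → 1, fb=1
33: 0111010101001101 → 0, fb=1
34: 1110101010011011 → 1, fb=1
35: 1101010100110111 → 1, fb=0
36: 1010101001101110 → 1, fb=1
37: 0101010011011101 → 0, fb=0
38: 1010100110111010 → 1, fb=1
39: 0101001101110101 → 0, fb=0
40: 1010011011101010 → 1, fb=0
41: 0100110111010100 → 0, fb=0
42: 1001101110101000 → 1, fb=1
43: 0011011101010001 → 0, fb=1
44: 0110111010100011 → 0, fb=1
45: 1101110101000111 → 1, fb=1
46: 1011101010001111 → 1, fb=1
47: 0111010100011111 → 0, fb=1
48: 1110101000111111 → 1, fb=0
49: 1101010001111110 → 1, fb=0
50: 1010100011111100 → 1, fb=1
51: 0101000111111001 → 0, fb=1
52: 1010001111110011 → 1, fb=1
53: 0100011111100111 → 0, fb=0

110010000100100010110110100011101011101010100110111010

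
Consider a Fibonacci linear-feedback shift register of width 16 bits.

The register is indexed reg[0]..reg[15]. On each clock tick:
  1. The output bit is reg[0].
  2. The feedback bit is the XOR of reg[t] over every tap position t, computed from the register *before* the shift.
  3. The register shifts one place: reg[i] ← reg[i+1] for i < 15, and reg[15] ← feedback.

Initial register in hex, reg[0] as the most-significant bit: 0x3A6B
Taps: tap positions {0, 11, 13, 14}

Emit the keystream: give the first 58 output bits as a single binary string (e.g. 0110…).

tick  register→output (feedback)
  0  0011101001101011→0 (1)
  1  0111010011010111→0 (1)
  2  1110100110101111→1 (1)
  3  1101001101011111→1 (0)
  4  1010011010111110→1 (0)
  5  0100110101111100→0 (0)
  6  1001101011111000→1 (0)
  7  0011010111110000→0 (1)
  8  0110101111100001→0 (0)
  9  1101011111000010→1 (0)
 10  1010111110000100→1 (0)
 11  0101111100001000→0 (0)
 12  1011111000010000→1 (0)
 13  0111110000100000→0 (0)
 14  1111100001000000→1 (1)
 15  1111000010000001→1 (1)
 16  1110000100000011→1 (0)
 17  1100001000000110→1 (1)
 18  1000010000001101→1 (0)
 19  0000100000011010→0 (0)
 20  0001000000110100→0 (0)
 21  0010000001101000→0 (0)
 22  0100000011010000→0 (1)
 23  1000000110100001→1 (1)
 24  0000001101000011→0 (1)
 25  0000011010000111→0 (0)
 26  0000110100001110→0 (0)
 27  0001101000011100→0 (0)
 28  0011010000111000→0 (1)
 29  0110100001110001→0 (1)
 30  1101000011100011→1 (0)
 31  1010000111000110→1 (1)
 32  0100001110001101→0 (1)
 33  1000011100011011→1 (1)
 34  0000111000110111→0 (1)
 35  0001110001101111→0 (0)
 36  0011100011011110→0 (1)
 37  0111000110111101→0 (0)
 38  1110001101111010→1 (1)
 39  1100011011110101→1 (1)
 40  1000110111101011→1 (0)
 41  0001101111010110→0 (1)
 42  0011011110101101→0 (1)
 43  0110111101011011→0 (0)
 44  1101111010110110→1 (0)
 45  1011110101101100→1 (0)
 46  0111101011011000→0 (1)
 47  1111010110110001→1 (0)
 48  1110101101100010→1 (0)
 49  1101011011000100→1 (0)
 50  1010110110001000→1 (1)
 51  0101101100010001→0 (1)
 52  1011011000100011→1 (0)
 53  0110110001000110→0 (0)
 54  1101100010001100→1 (0)
 55  1011000100011000→1 (0)
 56  0110001000110000→0 (1)
 57  1100010001100001→1 (1)

0011101001101011111000010000001101000011100011011110101101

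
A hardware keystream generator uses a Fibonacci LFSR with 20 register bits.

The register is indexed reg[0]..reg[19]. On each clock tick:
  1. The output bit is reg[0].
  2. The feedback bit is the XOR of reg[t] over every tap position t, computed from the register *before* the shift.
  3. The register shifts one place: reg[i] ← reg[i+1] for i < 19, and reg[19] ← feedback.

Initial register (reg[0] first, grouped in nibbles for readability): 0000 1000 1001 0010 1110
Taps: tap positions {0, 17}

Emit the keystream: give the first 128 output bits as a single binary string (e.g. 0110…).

k : reg_k → out_k, fb_k
0: 00001000100100101110 → 0, fb=1
1: 00010001001001011101 → 0, fb=1
2: 00100010010010111011 → 0, fb=0
3: 01000100100101110110 → 0, fb=1
4: 10001001001011101101 → 1, fb=0
5: 00010010010111011010 → 0, fb=0
6: 00100100101110110100 → 0, fb=1
7: 01001001011101101001 → 0, fb=0
8: 10010010111011010010 → 1, fb=1
9: 00100101110110100101 → 0, fb=1
10: 01001011101101001011 → 0, fb=0
11: 10010111011010010110 → 1, fb=0
12: 00101110110100101100 → 0, fb=1
13: 01011101101001011001 → 0, fb=0
14: 10111011010010110010 → 1, fb=1
15: 01110110100101100101 → 0, fb=1
16: 11101101001011001011 → 1, fb=1
17: 11011010010110010111 → 1, fb=0
18: 10110100101100101110 → 1, fb=0
19: 01101001011001011100 → 0, fb=1
20: 11010010110010111001 → 1, fb=1
21: 10100101100101110011 → 1, fb=1
22: 01001011001011100111 → 0, fb=1
23: 10010110010111001111 → 1, fb=0
24: 00101100101110011110 → 0, fb=1
25: 01011001011100111101 → 0, fb=1
26: 10110010111001111011 → 1, fb=1
27: 01100101110011110111 → 0, fb=1
28: 11001011100111101111 → 1, fb=0
29: 10010111001111011110 → 1, fb=0
30: 00101110011110111100 → 0, fb=1
31: 01011100111101111001 → 0, fb=0
32: 10111001111011110010 → 1, fb=1
33: 01110011110111100101 → 0, fb=1
34: 11100111101111001011 → 1, fb=1
35: 11001111011110010111 → 1, fb=0
36: 10011110111100101110 → 1, fb=0
37: 00111101111001011100 → 0, fb=1
38: 01111011110010111001 → 0, fb=0
39: 11110111100101110010 → 1, fb=1
40: 11101111001011100101 → 1, fb=0
41: 11011110010111001010 → 1, fb=1
42: 10111100101110010101 → 1, fb=0
43: 01111001011100101010 → 0, fb=0
44: 11110010111001010100 → 1, fb=0
45: 11100101110010101000 → 1, fb=1
46: 11001011100101010001 → 1, fb=1
47: 10010111001010100011 → 1, fb=1
48: 00101110010101000111 → 0, fb=1
49: 01011100101010001111 → 0, fb=1
50: 10111001010100011111 → 1, fb=0
51: 01110010101000111110 → 0, fb=1
52: 11100101010001111101 → 1, fb=0
53: 11001010100011111010 → 1, fb=1
54: 10010101000111110101 → 1, fb=0
55: 00101010001111101010 → 0, fb=0
56: 01010100011111010100 → 0, fb=1
57: 10101000111110101001 → 1, fb=1
58: 01010001111101010011 → 0, fb=0
59: 10100011111010100110 → 1, fb=0
60: 01000111110101001100 → 0, fb=1
61: 10001111101010011001 → 1, fb=1
62: 00011111010100110011 → 0, fb=0
63: 00111110101001100110 → 0, fb=1
64: 01111101010011001101 → 0, fb=1
65: 11111010100110011011 → 1, fb=1
66: 11110101001100110111 → 1, fb=0
67: 11101010011001101110 → 1, fb=0
68: 11010100110011011100 → 1, fb=0
69: 10101001100110111000 → 1, fb=1
70: 01010011001101110001 → 0, fb=0
71: 10100110011011100010 → 1, fb=1
72: 01001100110111000101 → 0, fb=1
73: 10011001101110001011 → 1, fb=1
74: 00110011011100010111 → 0, fb=1
75: 01100110111000101111 → 0, fb=1
76: 11001101110001011111 → 1, fb=0
77: 10011011100010111110 → 1, fb=0
78: 00110111000101111100 → 0, fb=1
79: 01101110001011111001 → 0, fb=0
80: 11011100010111110010 → 1, fb=1
81: 10111000101111100101 → 1, fb=0
82: 01110001011111001010 → 0, fb=0
83: 11100010111110010100 → 1, fb=0
84: 11000101111100101000 → 1, fb=1
85: 10001011111001010001 → 1, fb=1
86: 00010111110010100011 → 0, fb=0
87: 00101111100101000110 → 0, fb=1
88: 01011111001010001101 → 0, fb=1
89: 10111110010100011011 → 1, fb=1
90: 01111100101000110111 → 0, fb=1
91: 11111001010001101111 → 1, fb=0
92: 11110010100011011110 → 1, fb=0
93: 11100101000110111100 → 1, fb=0
94: 11001010001101111000 → 1, fb=1
95: 10010100011011110001 → 1, fb=1
96: 00101000110111100011 → 0, fb=0
97: 01010001101111000110 → 0, fb=1
98: 10100011011110001101 → 1, fb=0
99: 01000110111100011010 → 0, fb=0
100: 10001101111000110100 → 1, fb=0
101: 00011011110001101000 → 0, fb=0
102: 00110111100011010000 → 0, fb=0
103: 01101111000110100000 → 0, fb=0
104: 11011110001101000000 → 1, fb=1
105: 10111100011010000001 → 1, fb=1
106: 01111000110100000011 → 0, fb=0
107: 11110001101000000110 → 1, fb=0
108: 11100011010000001100 → 1, fb=0
109: 11000110100000011000 → 1, fb=1
110: 10001101000000110001 → 1, fb=1
111: 00011010000001100011 → 0, fb=0
112: 00110100000011000110 → 0, fb=1
113: 01101000000110001101 → 0, fb=1
114: 11010000001100011011 → 1, fb=1
115: 10100000011000110111 → 1, fb=0
116: 01000000110001101110 → 0, fb=1
117: 10000001100011011101 → 1, fb=0
118: 00000011000110111010 → 0, fb=0
119: 00000110001101110100 → 0, fb=1
120: 00001100011011101001 → 0, fb=0
121: 00011000110111010010 → 0, fb=0
122: 00110001101110100100 → 0, fb=1
123: 01100011011101001001 → 0, fb=0
124: 11000110111010010010 → 1, fb=1
125: 10001101110100100101 → 1, fb=0
126: 00011011101001001010 → 0, fb=0
127: 00110111010010010100 → 0, fb=1

00001000100100101110110100101100101110011110111100101110010101000111110101001100110111000101111100101000110111100011010000001100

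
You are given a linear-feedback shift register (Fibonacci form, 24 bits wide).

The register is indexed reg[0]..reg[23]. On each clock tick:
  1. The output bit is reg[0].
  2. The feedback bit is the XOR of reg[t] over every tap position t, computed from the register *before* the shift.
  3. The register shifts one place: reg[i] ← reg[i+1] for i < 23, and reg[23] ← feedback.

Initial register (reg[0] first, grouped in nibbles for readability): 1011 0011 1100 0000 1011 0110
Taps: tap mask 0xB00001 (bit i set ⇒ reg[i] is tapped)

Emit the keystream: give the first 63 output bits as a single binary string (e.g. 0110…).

tick  register→output (feedback)
  0  101100111100000010110110→1 (0)
  1  011001111000000101101100→0 (0)
  2  110011110000001011011000→1 (0)
  3  100111100000010110110000→1 (1)
  4  001111000000101101100001→0 (1)
  5  011110000001011011000011→0 (1)
  6  111100000010110110000111→1 (1)
  7  111000000101101100001111→1 (0)
  8  110000001011011000011110→1 (1)
  9  100000010110110000111101→1 (0)
 10  000000101101100001111010→0 (1)
 11  000001011011000011110101→0 (0)
 12  000010110110000111101010→0 (1)
 13  000101101100001111010101→0 (0)
 14  001011011000011110101010→0 (1)
 15  010110110000111101010101→0 (0)
 16  101101100001111010101010→1 (0)
 17  011011000011110101010100→0 (1)
 18  110110000111101010101001→1 (1)
 19  101100001111010101010011→1 (0)
 20  011000011110101010100110→0 (1)
 21  110000111101010101001101→1 (0)
 22  100001111010101010011010→1 (0)
 23  000011110101010100110100→0 (1)
 24  000111101010101001101001→0 (0)
 25  001111010101010011010010→0 (0)
 26  011110101010100110100100→0 (1)
 27  111101010101001101001001→1 (1)
 28  111010101010011010010011→1 (0)
 29  110101010100110100100110→1 (0)
 30  101010101001101001001100→1 (1)
 31  010101010011010010011001→0 (0)
 32  101010100110100100110010→1 (1)
 33  010101001101001001100101→0 (0)
 34  101010011010010011001010→1 (0)
 35  010100110100100110010100→0 (1)
 36  101001101001001100101001→1 (1)
 37  010011010010011001010011→0 (1)
 38  100110100100110010100111→1 (1)
 39  001101001001100101001111→0 (1)
 40  011010010011001010011111→0 (1)
 41  110100100110010100111111→1 (0)
 42  101001001100101001111110→1 (1)
 43  010010011001010011111101→0 (1)
 44  100100110010100111111011→1 (1)
 45  001001100101001111110111→0 (0)
 46  010011001010011111101110→0 (0)
 47  100110010100111111011100→1 (1)
 48  001100101001111110111001→0 (0)
 49  011001010011111101110010→0 (0)
 50  110010100111111011100100→1 (0)
 51  100101001111110111001000→1 (0)
 52  001010011111101110010000→0 (0)
 53  010100111111011100100000→0 (0)
 54  101001111110111001000000→1 (1)
 55  010011111101110010000001→0 (1)
 56  100111111011100100000011→1 (0)
 57  001111110111001000000110→0 (1)
 58  011111101110010000001101→0 (1)
 59  111111011100100000011011→1 (1)
 60  111110111001000000110111→1 (1)
 61  111101110010000001101111→1 (0)
 62  111011100100000011011110→1 (1)

101100111100000010110110000111101010101001101001001100101001111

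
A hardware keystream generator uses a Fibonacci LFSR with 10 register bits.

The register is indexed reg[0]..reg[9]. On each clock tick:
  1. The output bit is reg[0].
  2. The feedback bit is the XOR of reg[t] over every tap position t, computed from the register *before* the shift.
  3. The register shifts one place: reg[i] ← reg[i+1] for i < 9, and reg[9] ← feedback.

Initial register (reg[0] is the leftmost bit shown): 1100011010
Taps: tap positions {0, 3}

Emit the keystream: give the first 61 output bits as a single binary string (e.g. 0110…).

1100011010111100110101101001100010010111000010111101010101011

step | reg (before) | out | fb
   0 | 1100011010 | 1 | 1
   1 | 1000110101 | 1 | 1
   2 | 0001101011 | 0 | 1
   3 | 0011010111 | 0 | 1
   4 | 0110101111 | 0 | 0
   5 | 1101011110 | 1 | 0
   6 | 1010111100 | 1 | 1
   7 | 0101111001 | 0 | 1
   8 | 1011110011 | 1 | 0
   9 | 0111100110 | 0 | 1
  10 | 1111001101 | 1 | 0
  11 | 1110011010 | 1 | 1
  12 | 1100110101 | 1 | 1
  13 | 1001101011 | 1 | 0
  14 | 0011010110 | 0 | 1
  15 | 0110101101 | 0 | 0
  16 | 1101011010 | 1 | 0
  17 | 1010110100 | 1 | 1
  18 | 0101101001 | 0 | 1
  19 | 1011010011 | 1 | 0
  20 | 0110100110 | 0 | 0
  21 | 1101001100 | 1 | 0
  22 | 1010011000 | 1 | 1
  23 | 0100110001 | 0 | 0
  24 | 1001100010 | 1 | 0
  25 | 0011000100 | 0 | 1
  26 | 0110001001 | 0 | 0
  27 | 1100010010 | 1 | 1
  28 | 1000100101 | 1 | 1
  29 | 0001001011 | 0 | 1
  30 | 0010010111 | 0 | 0
  31 | 0100101110 | 0 | 0
  32 | 1001011100 | 1 | 0
  33 | 0010111000 | 0 | 0
  34 | 0101110000 | 0 | 1
  35 | 1011100001 | 1 | 0
  36 | 0111000010 | 0 | 1
  37 | 1110000101 | 1 | 1
  38 | 1100001011 | 1 | 1
  39 | 1000010111 | 1 | 1
  40 | 0000101111 | 0 | 0
  41 | 0001011110 | 0 | 1
  42 | 0010111101 | 0 | 0
  43 | 0101111010 | 0 | 1
  44 | 1011110101 | 1 | 0
  45 | 0111101010 | 0 | 1
  46 | 1111010101 | 1 | 0
  47 | 1110101010 | 1 | 1
  48 | 1101010101 | 1 | 0
  49 | 1010101010 | 1 | 1
  50 | 0101010101 | 0 | 1
  51 | 1010101011 | 1 | 1
  52 | 0101010111 | 0 | 1
  53 | 1010101111 | 1 | 1
  54 | 0101011111 | 0 | 1
  55 | 1010111111 | 1 | 1
  56 | 0101111111 | 0 | 1
  57 | 1011111111 | 1 | 0
  58 | 0111111110 | 0 | 1
  59 | 1111111101 | 1 | 0
  60 | 1111111010 | 1 | 0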